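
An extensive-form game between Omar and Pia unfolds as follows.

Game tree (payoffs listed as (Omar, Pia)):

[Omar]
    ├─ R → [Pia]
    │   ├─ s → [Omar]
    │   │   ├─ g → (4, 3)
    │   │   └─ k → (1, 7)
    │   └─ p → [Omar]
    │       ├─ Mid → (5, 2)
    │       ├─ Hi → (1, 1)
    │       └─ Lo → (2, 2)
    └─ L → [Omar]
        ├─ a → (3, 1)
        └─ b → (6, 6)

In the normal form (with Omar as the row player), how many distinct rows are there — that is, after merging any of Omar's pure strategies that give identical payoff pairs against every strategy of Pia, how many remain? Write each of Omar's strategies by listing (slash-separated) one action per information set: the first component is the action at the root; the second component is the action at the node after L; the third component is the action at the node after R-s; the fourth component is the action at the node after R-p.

Omar has 24 pure strategies: R/a/g/Mid, R/a/g/Hi, R/a/g/Lo, R/a/k/Mid, R/a/k/Hi, R/a/k/Lo, R/b/g/Mid, R/b/g/Hi, R/b/g/Lo, R/b/k/Mid, R/b/k/Hi, R/b/k/Lo, L/a/g/Mid, L/a/g/Hi, L/a/g/Lo, L/a/k/Mid, L/a/k/Hi, L/a/k/Lo, L/b/g/Mid, L/b/g/Hi, L/b/g/Lo, L/b/k/Mid, L/b/k/Hi, L/b/k/Lo. Columns: s, p.
{R/a/g/Mid, R/b/g/Mid} → row (4,3) (5,2)
{R/a/g/Hi, R/b/g/Hi} → row (4,3) (1,1)
{R/a/g/Lo, R/b/g/Lo} → row (4,3) (2,2)
{R/a/k/Mid, R/b/k/Mid} → row (1,7) (5,2)
{R/a/k/Hi, R/b/k/Hi} → row (1,7) (1,1)
{R/a/k/Lo, R/b/k/Lo} → row (1,7) (2,2)
{L/a/g/Mid, L/a/g/Hi, L/a/g/Lo, L/a/k/Mid, L/a/k/Hi, L/a/k/Lo} → row (3,1) (3,1)
{L/b/g/Mid, L/b/g/Hi, L/b/g/Lo, L/b/k/Mid, L/b/k/Hi, L/b/k/Lo} → row (6,6) (6,6)
That's 8 distinct rows out of 24 strategies.

8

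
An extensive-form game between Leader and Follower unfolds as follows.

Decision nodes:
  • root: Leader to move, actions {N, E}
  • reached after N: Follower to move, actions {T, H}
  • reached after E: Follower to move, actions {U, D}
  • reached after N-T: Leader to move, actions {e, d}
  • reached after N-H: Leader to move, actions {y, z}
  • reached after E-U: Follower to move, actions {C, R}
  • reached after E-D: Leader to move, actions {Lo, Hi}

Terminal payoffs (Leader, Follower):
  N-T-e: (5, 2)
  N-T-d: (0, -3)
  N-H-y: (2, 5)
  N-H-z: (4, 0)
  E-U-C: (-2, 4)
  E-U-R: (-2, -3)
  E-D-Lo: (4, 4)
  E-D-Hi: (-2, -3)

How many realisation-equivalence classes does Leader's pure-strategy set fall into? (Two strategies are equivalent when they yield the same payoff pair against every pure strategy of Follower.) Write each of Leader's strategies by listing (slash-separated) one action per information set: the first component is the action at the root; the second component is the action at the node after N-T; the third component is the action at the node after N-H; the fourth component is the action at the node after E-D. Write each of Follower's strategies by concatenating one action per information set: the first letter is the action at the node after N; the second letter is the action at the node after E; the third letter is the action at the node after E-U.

Leader has 16 pure strategies: N/e/y/Lo, N/e/y/Hi, N/e/z/Lo, N/e/z/Hi, N/d/y/Lo, N/d/y/Hi, N/d/z/Lo, N/d/z/Hi, E/e/y/Lo, E/e/y/Hi, E/e/z/Lo, E/e/z/Hi, E/d/y/Lo, E/d/y/Hi, E/d/z/Lo, E/d/z/Hi. Columns: TUC, TUR, TDC, TDR, HUC, HUR, HDC, HDR.
{N/e/y/Lo, N/e/y/Hi} → row (5,2) (5,2) (5,2) (5,2) (2,5) (2,5) (2,5) (2,5)
{N/e/z/Lo, N/e/z/Hi} → row (5,2) (5,2) (5,2) (5,2) (4,0) (4,0) (4,0) (4,0)
{N/d/y/Lo, N/d/y/Hi} → row (0,-3) (0,-3) (0,-3) (0,-3) (2,5) (2,5) (2,5) (2,5)
{N/d/z/Lo, N/d/z/Hi} → row (0,-3) (0,-3) (0,-3) (0,-3) (4,0) (4,0) (4,0) (4,0)
{E/e/y/Lo, E/e/z/Lo, E/d/y/Lo, E/d/z/Lo} → row (-2,4) (-2,-3) (4,4) (4,4) (-2,4) (-2,-3) (4,4) (4,4)
{E/e/y/Hi, E/e/z/Hi, E/d/y/Hi, E/d/z/Hi} → row (-2,4) (-2,-3) (-2,-3) (-2,-3) (-2,4) (-2,-3) (-2,-3) (-2,-3)
That's 6 distinct rows out of 16 strategies.

6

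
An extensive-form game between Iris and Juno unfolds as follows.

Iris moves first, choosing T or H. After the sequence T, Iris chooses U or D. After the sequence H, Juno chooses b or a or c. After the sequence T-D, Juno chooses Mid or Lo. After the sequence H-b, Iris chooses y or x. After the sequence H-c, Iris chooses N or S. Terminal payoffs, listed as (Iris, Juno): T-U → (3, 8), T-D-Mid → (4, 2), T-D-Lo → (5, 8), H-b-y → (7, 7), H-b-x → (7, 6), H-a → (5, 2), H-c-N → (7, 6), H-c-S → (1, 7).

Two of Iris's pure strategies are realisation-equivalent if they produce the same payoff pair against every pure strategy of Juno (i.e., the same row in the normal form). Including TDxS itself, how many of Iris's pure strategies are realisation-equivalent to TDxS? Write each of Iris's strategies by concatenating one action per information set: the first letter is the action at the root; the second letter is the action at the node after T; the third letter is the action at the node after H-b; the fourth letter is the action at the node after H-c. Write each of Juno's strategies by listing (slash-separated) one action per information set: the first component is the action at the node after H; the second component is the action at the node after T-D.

4

Row for TDxS (columns b/Mid, b/Lo, a/Mid, a/Lo, c/Mid, c/Lo): (4,2) (5,8) (4,2) (5,8) (4,2) (5,8).
Under TDxS, Iris's choice at the node after H-b and at the node after H-c can never be reached regardless of what Juno does, so varying those choices leaves every outcome unchanged.
Holding the reachable choices fixed and varying the unreachable ones freely already gives 2 × 2 = 4 equivalent strategies.
No other strategy reproduces this row, so those 4 are the full class: TDyN, TDyS, TDxN, TDxS.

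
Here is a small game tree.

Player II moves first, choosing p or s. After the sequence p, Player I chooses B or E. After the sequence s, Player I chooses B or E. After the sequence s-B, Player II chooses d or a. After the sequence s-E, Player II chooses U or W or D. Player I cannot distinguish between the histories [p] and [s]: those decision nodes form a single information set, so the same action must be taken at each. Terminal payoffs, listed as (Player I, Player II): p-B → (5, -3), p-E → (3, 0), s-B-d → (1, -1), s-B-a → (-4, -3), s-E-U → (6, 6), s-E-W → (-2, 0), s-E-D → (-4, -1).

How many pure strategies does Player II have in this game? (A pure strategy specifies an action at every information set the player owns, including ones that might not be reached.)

12

Player II owns the root with actions {p, s} — two choices.
Player II owns the node after s-B with actions {d, a} — two choices.
Player II owns the node after s-E with actions {U, W, D} — three choices.
A pure strategy fixes one action at each information set independently, so the count is the product 2 × 2 × 3 = 12.
(For reference, Player I has 2 pure strategies, giving a 12×2 normal-form matrix.)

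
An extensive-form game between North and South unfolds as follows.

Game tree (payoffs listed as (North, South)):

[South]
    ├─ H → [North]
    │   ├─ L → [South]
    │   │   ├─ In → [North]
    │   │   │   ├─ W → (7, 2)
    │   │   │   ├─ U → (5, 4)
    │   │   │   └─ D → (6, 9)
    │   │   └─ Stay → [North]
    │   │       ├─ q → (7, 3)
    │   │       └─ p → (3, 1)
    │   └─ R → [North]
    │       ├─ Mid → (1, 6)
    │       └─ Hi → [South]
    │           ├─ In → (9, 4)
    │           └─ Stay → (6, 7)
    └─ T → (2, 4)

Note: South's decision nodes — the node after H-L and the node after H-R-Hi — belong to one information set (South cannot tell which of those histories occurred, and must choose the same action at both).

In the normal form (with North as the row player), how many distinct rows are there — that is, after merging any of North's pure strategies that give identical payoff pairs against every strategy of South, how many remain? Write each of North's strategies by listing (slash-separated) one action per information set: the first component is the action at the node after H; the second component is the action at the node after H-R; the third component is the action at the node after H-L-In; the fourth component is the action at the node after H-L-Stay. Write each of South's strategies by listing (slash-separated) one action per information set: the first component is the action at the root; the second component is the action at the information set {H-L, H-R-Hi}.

8

North has 24 pure strategies: L/Mid/W/q, L/Mid/W/p, L/Mid/U/q, L/Mid/U/p, L/Mid/D/q, L/Mid/D/p, L/Hi/W/q, L/Hi/W/p, L/Hi/U/q, L/Hi/U/p, L/Hi/D/q, L/Hi/D/p, R/Mid/W/q, R/Mid/W/p, R/Mid/U/q, R/Mid/U/p, R/Mid/D/q, R/Mid/D/p, R/Hi/W/q, R/Hi/W/p, R/Hi/U/q, R/Hi/U/p, R/Hi/D/q, R/Hi/D/p. Columns: H/In, H/Stay, T/In, T/Stay.
{L/Mid/W/q, L/Hi/W/q} → row (7,2) (7,3) (2,4) (2,4)
{L/Mid/W/p, L/Hi/W/p} → row (7,2) (3,1) (2,4) (2,4)
{L/Mid/U/q, L/Hi/U/q} → row (5,4) (7,3) (2,4) (2,4)
{L/Mid/U/p, L/Hi/U/p} → row (5,4) (3,1) (2,4) (2,4)
{L/Mid/D/q, L/Hi/D/q} → row (6,9) (7,3) (2,4) (2,4)
{L/Mid/D/p, L/Hi/D/p} → row (6,9) (3,1) (2,4) (2,4)
{R/Mid/W/q, R/Mid/W/p, R/Mid/U/q, R/Mid/U/p, R/Mid/D/q, R/Mid/D/p} → row (1,6) (1,6) (2,4) (2,4)
{R/Hi/W/q, R/Hi/W/p, R/Hi/U/q, R/Hi/U/p, R/Hi/D/q, R/Hi/D/p} → row (9,4) (6,7) (2,4) (2,4)
That's 8 distinct rows out of 24 strategies.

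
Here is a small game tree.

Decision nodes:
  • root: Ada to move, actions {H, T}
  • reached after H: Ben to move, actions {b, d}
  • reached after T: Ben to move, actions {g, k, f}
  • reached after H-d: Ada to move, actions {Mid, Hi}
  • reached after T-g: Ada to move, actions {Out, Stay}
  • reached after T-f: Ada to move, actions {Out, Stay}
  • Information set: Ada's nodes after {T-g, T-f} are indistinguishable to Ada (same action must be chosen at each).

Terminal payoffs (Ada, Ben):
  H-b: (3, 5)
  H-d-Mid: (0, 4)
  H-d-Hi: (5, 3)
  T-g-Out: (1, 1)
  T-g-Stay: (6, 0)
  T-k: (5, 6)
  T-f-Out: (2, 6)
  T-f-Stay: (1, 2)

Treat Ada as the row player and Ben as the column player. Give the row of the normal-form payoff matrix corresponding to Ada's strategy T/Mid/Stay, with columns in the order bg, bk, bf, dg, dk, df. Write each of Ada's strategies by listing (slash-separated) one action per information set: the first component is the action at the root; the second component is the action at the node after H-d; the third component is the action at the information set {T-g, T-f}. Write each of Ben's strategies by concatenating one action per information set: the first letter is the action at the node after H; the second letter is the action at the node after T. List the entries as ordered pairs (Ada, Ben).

(6,0) (5,6) (1,2) (6,0) (5,6) (1,2)

vs bg: Ada plays T → Ben plays g at [T] → Ada plays Stay at [T-g] → (6, 0)
vs bk: Ada plays T → Ben plays k at [T] → (5, 6)
vs bf: Ada plays T → Ben plays f at [T] → Ada plays Stay at [T-f] → (1, 2)
vs dg: Ada plays T → Ben plays g at [T] → Ada plays Stay at [T-g] → (6, 0)
vs dk: Ada plays T → Ben plays k at [T] → (5, 6)
vs df: Ada plays T → Ben plays f at [T] → Ada plays Stay at [T-f] → (1, 2)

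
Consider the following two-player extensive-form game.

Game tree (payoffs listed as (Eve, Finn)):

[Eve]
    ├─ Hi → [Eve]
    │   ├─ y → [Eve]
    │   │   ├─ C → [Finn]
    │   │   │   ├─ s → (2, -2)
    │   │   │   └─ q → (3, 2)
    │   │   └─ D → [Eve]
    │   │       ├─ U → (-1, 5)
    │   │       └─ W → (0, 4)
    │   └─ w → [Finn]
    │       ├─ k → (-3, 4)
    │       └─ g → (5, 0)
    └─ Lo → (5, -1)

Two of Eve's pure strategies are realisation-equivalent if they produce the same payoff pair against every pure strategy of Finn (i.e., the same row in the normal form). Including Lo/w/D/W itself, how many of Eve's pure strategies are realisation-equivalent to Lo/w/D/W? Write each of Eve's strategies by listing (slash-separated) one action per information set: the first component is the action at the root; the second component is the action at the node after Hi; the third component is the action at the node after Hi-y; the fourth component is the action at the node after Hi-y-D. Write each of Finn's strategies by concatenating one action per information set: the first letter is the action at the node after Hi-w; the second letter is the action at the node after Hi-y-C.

8

Row for Lo/w/D/W (columns ks, kq, gs, gq): (5,-1) (5,-1) (5,-1) (5,-1).
Under Lo/w/D/W, Eve's choice at the node after Hi and at the node after Hi-y and at the node after Hi-y-D can never be reached regardless of what Finn does, so varying those choices leaves every outcome unchanged.
Holding the reachable choices fixed and varying the unreachable ones freely already gives 2 × 2 × 2 = 8 equivalent strategies.
No other strategy reproduces this row, so those 8 are the full class: Lo/y/C/U, Lo/y/C/W, Lo/y/D/U, Lo/y/D/W, Lo/w/C/U, Lo/w/C/W, Lo/w/D/U, Lo/w/D/W.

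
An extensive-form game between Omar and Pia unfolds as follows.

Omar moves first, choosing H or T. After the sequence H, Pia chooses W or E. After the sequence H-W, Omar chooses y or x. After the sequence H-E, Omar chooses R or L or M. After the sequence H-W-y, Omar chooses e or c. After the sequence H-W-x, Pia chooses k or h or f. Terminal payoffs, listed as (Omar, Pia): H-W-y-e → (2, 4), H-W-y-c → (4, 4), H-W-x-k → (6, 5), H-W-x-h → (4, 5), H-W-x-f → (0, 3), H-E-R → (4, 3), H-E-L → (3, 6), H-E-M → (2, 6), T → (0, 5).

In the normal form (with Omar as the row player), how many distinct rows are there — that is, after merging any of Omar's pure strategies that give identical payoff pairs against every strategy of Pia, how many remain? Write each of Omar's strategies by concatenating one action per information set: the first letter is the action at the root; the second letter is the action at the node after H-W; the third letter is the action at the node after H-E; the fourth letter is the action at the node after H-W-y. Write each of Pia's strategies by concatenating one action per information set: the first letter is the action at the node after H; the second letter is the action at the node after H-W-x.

10

Omar has 24 pure strategies: HyRe, HyRc, HyLe, HyLc, HyMe, HyMc, HxRe, HxRc, HxLe, HxLc, HxMe, HxMc, TyRe, TyRc, TyLe, TyLc, TyMe, TyMc, TxRe, TxRc, TxLe, TxLc, TxMe, TxMc. Columns: Wk, Wh, Wf, Ek, Eh, Ef.
{HyRe} → row (2,4) (2,4) (2,4) (4,3) (4,3) (4,3)
{HyRc} → row (4,4) (4,4) (4,4) (4,3) (4,3) (4,3)
{HyLe} → row (2,4) (2,4) (2,4) (3,6) (3,6) (3,6)
{HyLc} → row (4,4) (4,4) (4,4) (3,6) (3,6) (3,6)
{HyMe} → row (2,4) (2,4) (2,4) (2,6) (2,6) (2,6)
{HyMc} → row (4,4) (4,4) (4,4) (2,6) (2,6) (2,6)
{HxRe, HxRc} → row (6,5) (4,5) (0,3) (4,3) (4,3) (4,3)
{HxLe, HxLc} → row (6,5) (4,5) (0,3) (3,6) (3,6) (3,6)
{HxMe, HxMc} → row (6,5) (4,5) (0,3) (2,6) (2,6) (2,6)
{TyRe, TyRc, TyLe, TyLc, TyMe, TyMc, TxRe, TxRc, TxLe, TxLc, TxMe, TxMc} → row (0,5) (0,5) (0,5) (0,5) (0,5) (0,5)
That's 10 distinct rows out of 24 strategies.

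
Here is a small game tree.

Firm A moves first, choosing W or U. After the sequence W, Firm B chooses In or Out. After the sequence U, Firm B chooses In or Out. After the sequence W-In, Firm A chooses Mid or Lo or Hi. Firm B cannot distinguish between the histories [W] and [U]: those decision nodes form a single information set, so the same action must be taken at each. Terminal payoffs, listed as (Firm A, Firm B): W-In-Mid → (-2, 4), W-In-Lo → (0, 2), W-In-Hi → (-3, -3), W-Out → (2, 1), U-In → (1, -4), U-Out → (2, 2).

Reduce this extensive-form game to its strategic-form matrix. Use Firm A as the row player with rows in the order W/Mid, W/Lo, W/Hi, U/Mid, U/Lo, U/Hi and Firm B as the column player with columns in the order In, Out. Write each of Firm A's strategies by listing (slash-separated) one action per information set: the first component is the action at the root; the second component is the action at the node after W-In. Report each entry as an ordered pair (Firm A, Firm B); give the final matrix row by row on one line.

            In      Out
W/Mid   (-2,4)    (2,1)
 W/Lo    (0,2)    (2,1)
 W/Hi  (-3,-3)    (2,1)
U/Mid   (1,-4)    (2,2)
 U/Lo   (1,-4)    (2,2)
 U/Hi   (1,-4)    (2,2)

W/Mid: (-2,4) (2,1) | W/Lo: (0,2) (2,1) | W/Hi: (-3,-3) (2,1) | U/Mid: (1,-4) (2,2) | U/Lo: (1,-4) (2,2) | U/Hi: (1,-4) (2,2)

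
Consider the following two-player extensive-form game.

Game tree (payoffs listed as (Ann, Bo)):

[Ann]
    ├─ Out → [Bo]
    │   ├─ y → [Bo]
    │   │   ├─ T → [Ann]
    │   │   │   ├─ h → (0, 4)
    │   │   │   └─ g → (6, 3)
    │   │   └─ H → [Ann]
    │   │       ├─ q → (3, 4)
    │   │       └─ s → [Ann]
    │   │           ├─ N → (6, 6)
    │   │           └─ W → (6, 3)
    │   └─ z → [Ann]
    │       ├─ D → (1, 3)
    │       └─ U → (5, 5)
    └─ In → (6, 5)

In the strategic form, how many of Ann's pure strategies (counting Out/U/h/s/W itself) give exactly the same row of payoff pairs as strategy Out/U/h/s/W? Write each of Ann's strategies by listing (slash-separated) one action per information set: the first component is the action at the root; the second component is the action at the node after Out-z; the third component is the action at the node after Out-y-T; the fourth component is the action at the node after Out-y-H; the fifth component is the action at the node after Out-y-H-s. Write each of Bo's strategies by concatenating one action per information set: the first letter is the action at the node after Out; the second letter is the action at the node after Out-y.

Row for Out/U/h/s/W (columns yT, yH, zT, zH): (0,4) (6,3) (5,5) (5,5).
Every one of Ann's information sets is on the play path for some reply by Bo when Ann follows Out/U/h/s/W.
Changing the action at any of them therefore changes at least one column, so only Out/U/h/s/W itself gives this row.

1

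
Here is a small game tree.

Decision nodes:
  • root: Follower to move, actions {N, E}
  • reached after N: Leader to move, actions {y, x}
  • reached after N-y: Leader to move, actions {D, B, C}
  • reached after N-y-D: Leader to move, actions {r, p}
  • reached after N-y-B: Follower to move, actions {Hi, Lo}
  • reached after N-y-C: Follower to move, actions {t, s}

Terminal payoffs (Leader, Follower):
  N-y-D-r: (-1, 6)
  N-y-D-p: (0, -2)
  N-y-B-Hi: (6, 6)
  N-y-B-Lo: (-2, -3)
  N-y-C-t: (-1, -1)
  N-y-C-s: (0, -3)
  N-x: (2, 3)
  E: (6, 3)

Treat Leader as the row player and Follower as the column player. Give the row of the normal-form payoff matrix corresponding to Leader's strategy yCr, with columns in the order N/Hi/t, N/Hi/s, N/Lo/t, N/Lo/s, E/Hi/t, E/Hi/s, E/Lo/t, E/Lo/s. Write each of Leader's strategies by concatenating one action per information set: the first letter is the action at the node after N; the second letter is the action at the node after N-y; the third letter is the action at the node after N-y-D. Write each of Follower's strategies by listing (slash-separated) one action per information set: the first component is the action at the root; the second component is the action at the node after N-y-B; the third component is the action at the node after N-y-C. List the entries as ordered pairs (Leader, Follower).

(-1,-1) (0,-3) (-1,-1) (0,-3) (6,3) (6,3) (6,3) (6,3)

vs N/Hi/t: Follower plays N → Leader plays y at [N] → Leader plays C at [N-y] → Follower plays t at [N-y-C] → (-1, -1)
vs N/Hi/s: Follower plays N → Leader plays y at [N] → Leader plays C at [N-y] → Follower plays s at [N-y-C] → (0, -3)
vs N/Lo/t: Follower plays N → Leader plays y at [N] → Leader plays C at [N-y] → Follower plays t at [N-y-C] → (-1, -1)
vs N/Lo/s: Follower plays N → Leader plays y at [N] → Leader plays C at [N-y] → Follower plays s at [N-y-C] → (0, -3)
vs E/Hi/t: Follower plays E → (6, 3)
vs E/Hi/s: Follower plays E → (6, 3)
vs E/Lo/t: Follower plays E → (6, 3)
vs E/Lo/s: Follower plays E → (6, 3)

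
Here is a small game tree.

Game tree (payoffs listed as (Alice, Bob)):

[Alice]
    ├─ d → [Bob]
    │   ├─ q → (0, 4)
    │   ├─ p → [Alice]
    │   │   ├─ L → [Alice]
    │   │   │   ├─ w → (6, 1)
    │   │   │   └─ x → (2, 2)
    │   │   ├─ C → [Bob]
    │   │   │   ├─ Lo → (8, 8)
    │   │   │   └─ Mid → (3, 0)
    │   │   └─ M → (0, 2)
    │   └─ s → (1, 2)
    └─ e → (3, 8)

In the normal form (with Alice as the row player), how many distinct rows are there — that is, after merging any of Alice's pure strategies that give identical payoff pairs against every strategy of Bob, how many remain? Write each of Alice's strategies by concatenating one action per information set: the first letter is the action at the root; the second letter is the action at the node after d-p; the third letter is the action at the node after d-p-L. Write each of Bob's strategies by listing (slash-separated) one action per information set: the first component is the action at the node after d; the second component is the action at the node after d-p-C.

5

Alice has 12 pure strategies: dLw, dLx, dCw, dCx, dMw, dMx, eLw, eLx, eCw, eCx, eMw, eMx. Columns: q/Lo, q/Mid, p/Lo, p/Mid, s/Lo, s/Mid.
{dLw} → row (0,4) (0,4) (6,1) (6,1) (1,2) (1,2)
{dLx} → row (0,4) (0,4) (2,2) (2,2) (1,2) (1,2)
{dCw, dCx} → row (0,4) (0,4) (8,8) (3,0) (1,2) (1,2)
{dMw, dMx} → row (0,4) (0,4) (0,2) (0,2) (1,2) (1,2)
{eLw, eLx, eCw, eCx, eMw, eMx} → row (3,8) (3,8) (3,8) (3,8) (3,8) (3,8)
That's 5 distinct rows out of 12 strategies.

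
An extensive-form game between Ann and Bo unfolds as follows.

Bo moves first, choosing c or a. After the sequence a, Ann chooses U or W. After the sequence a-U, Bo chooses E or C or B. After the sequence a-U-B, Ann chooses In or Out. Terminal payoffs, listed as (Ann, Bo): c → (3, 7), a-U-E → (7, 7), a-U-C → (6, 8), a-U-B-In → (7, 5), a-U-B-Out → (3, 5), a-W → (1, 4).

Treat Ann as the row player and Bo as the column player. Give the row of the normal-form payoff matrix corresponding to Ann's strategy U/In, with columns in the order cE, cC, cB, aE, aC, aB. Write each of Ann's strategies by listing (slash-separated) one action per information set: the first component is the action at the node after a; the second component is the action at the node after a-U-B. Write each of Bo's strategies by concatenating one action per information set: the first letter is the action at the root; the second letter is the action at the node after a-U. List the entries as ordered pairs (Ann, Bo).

vs cE: Bo plays c → (3, 7)
vs cC: Bo plays c → (3, 7)
vs cB: Bo plays c → (3, 7)
vs aE: Bo plays a → Ann plays U at [a] → Bo plays E at [a-U] → (7, 7)
vs aC: Bo plays a → Ann plays U at [a] → Bo plays C at [a-U] → (6, 8)
vs aB: Bo plays a → Ann plays U at [a] → Bo plays B at [a-U] → Ann plays In at [a-U-B] → (7, 5)

(3,7) (3,7) (3,7) (7,7) (6,8) (7,5)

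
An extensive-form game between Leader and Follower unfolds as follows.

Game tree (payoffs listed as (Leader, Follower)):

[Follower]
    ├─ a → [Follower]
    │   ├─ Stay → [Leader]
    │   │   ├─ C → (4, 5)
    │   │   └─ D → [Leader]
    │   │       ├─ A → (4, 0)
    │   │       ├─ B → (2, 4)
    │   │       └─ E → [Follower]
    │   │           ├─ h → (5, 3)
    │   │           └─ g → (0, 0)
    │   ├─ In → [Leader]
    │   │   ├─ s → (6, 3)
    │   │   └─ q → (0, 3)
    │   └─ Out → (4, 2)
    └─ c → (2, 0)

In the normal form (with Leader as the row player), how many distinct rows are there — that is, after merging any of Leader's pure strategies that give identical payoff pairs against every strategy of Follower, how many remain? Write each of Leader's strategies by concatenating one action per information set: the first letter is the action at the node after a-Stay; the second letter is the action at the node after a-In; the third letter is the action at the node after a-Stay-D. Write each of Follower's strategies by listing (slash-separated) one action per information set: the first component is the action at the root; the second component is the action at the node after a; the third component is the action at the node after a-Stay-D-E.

Leader has 12 pure strategies: CsA, CsB, CsE, CqA, CqB, CqE, DsA, DsB, DsE, DqA, DqB, DqE. Columns: a/Stay/h, a/Stay/g, a/In/h, a/In/g, a/Out/h, a/Out/g, c/Stay/h, c/Stay/g, c/In/h, c/In/g, c/Out/h, c/Out/g.
{CsA, CsB, CsE} → row (4,5) (4,5) (6,3) (6,3) (4,2) (4,2) (2,0) (2,0) (2,0) (2,0) (2,0) (2,0)
{CqA, CqB, CqE} → row (4,5) (4,5) (0,3) (0,3) (4,2) (4,2) (2,0) (2,0) (2,0) (2,0) (2,0) (2,0)
{DsA} → row (4,0) (4,0) (6,3) (6,3) (4,2) (4,2) (2,0) (2,0) (2,0) (2,0) (2,0) (2,0)
{DsB} → row (2,4) (2,4) (6,3) (6,3) (4,2) (4,2) (2,0) (2,0) (2,0) (2,0) (2,0) (2,0)
{DsE} → row (5,3) (0,0) (6,3) (6,3) (4,2) (4,2) (2,0) (2,0) (2,0) (2,0) (2,0) (2,0)
{DqA} → row (4,0) (4,0) (0,3) (0,3) (4,2) (4,2) (2,0) (2,0) (2,0) (2,0) (2,0) (2,0)
{DqB} → row (2,4) (2,4) (0,3) (0,3) (4,2) (4,2) (2,0) (2,0) (2,0) (2,0) (2,0) (2,0)
{DqE} → row (5,3) (0,0) (0,3) (0,3) (4,2) (4,2) (2,0) (2,0) (2,0) (2,0) (2,0) (2,0)
That's 8 distinct rows out of 12 strategies.

8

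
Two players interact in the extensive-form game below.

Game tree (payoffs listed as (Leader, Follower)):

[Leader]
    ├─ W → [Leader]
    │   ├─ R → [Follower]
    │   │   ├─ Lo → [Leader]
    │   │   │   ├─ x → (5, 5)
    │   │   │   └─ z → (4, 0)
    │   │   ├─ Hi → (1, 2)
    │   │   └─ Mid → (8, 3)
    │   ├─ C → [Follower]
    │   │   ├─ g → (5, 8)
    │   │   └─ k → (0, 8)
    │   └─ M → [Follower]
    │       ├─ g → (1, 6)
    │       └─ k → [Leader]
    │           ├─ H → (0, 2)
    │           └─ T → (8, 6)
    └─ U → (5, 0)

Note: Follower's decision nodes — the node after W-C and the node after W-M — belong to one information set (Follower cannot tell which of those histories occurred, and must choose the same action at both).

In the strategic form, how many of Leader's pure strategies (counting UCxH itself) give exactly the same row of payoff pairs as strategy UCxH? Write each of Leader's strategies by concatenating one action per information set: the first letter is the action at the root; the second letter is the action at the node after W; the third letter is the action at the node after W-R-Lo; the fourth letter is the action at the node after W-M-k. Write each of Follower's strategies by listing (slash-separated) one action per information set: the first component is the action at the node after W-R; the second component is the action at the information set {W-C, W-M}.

Row for UCxH (columns Lo/g, Lo/k, Hi/g, Hi/k, Mid/g, Mid/k): (5,0) (5,0) (5,0) (5,0) (5,0) (5,0).
Under UCxH, Leader's choice at the node after W and at the node after W-R-Lo and at the node after W-M-k can never be reached regardless of what Follower does, so varying those choices leaves every outcome unchanged.
Holding the reachable choices fixed and varying the unreachable ones freely already gives 3 × 2 × 2 = 12 equivalent strategies.
No other strategy reproduces this row, so those 12 are the full class: URxH, URxT, URzH, URzT, UCxH, UCxT, UCzH, UCzT, UMxH, UMxT, UMzH, UMzT.

12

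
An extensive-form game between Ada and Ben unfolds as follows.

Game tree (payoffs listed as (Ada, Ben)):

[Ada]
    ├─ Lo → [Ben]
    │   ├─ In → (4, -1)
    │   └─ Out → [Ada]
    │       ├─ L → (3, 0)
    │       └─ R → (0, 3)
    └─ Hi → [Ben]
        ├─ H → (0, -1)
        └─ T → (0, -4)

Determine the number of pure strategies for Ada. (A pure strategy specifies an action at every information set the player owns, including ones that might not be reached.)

4

Ada owns the root with actions {Lo, Hi} — two choices.
Ada owns the node after Lo-Out with actions {L, R} — two choices.
A pure strategy fixes one action at each information set independently, so the count is the product 2 × 2 = 4.
(For reference, Ben has 4 pure strategies, giving a 4×4 normal-form matrix.)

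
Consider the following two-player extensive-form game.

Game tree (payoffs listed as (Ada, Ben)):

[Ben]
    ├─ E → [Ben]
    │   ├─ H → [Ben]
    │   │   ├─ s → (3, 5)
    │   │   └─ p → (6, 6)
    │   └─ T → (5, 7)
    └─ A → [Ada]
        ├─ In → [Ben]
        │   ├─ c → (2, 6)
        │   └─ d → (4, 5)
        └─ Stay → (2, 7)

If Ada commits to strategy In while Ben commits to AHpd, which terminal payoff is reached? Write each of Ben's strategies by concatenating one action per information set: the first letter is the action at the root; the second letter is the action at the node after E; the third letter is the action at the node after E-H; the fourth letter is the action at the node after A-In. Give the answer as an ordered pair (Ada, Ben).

Trace the play path from the root:
  Ben plays A
  Ada plays In at [A]
  Ben plays d at [A-In]
→ terminal payoff (4, 5).
(Ben's choice at the node after E is never reached on this path, so it doesn't affect the outcome.)

(4, 5)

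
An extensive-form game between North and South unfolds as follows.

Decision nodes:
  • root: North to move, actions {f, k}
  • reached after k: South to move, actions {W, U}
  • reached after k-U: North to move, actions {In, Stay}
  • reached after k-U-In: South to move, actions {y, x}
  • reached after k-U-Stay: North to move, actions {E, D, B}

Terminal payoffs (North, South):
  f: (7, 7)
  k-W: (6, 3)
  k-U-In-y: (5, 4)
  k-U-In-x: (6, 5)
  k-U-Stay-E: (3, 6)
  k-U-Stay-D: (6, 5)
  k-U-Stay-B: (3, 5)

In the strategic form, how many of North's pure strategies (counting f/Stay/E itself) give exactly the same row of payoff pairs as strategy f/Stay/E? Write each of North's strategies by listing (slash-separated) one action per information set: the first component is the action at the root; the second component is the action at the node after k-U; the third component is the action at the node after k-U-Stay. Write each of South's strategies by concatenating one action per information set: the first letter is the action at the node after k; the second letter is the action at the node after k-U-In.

Row for f/Stay/E (columns Wy, Wx, Uy, Ux): (7,7) (7,7) (7,7) (7,7).
Under f/Stay/E, North's choice at the node after k-U and at the node after k-U-Stay can never be reached regardless of what South does, so varying those choices leaves every outcome unchanged.
Holding the reachable choices fixed and varying the unreachable ones freely already gives 2 × 3 = 6 equivalent strategies.
No other strategy reproduces this row, so those 6 are the full class: f/In/E, f/In/D, f/In/B, f/Stay/E, f/Stay/D, f/Stay/B.

6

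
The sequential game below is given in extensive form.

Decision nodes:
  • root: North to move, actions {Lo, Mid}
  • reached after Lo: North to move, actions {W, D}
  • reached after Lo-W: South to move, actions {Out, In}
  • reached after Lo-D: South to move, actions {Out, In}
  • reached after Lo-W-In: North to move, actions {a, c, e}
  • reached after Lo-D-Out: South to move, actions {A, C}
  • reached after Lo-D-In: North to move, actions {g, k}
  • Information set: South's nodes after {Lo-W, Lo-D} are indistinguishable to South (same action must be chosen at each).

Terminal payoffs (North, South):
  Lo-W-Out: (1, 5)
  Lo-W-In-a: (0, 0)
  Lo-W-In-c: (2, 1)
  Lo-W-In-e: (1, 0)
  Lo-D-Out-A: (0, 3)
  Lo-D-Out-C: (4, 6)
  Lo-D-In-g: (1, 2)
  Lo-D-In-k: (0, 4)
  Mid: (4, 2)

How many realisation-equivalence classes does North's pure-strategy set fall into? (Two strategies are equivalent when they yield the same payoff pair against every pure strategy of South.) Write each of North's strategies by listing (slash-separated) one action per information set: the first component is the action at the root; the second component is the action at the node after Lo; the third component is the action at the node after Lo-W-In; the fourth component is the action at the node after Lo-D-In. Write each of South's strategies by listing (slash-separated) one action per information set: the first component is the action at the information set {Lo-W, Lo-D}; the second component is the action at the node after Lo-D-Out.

6

North has 24 pure strategies: Lo/W/a/g, Lo/W/a/k, Lo/W/c/g, Lo/W/c/k, Lo/W/e/g, Lo/W/e/k, Lo/D/a/g, Lo/D/a/k, Lo/D/c/g, Lo/D/c/k, Lo/D/e/g, Lo/D/e/k, Mid/W/a/g, Mid/W/a/k, Mid/W/c/g, Mid/W/c/k, Mid/W/e/g, Mid/W/e/k, Mid/D/a/g, Mid/D/a/k, Mid/D/c/g, Mid/D/c/k, Mid/D/e/g, Mid/D/e/k. Columns: Out/A, Out/C, In/A, In/C.
{Lo/W/a/g, Lo/W/a/k} → row (1,5) (1,5) (0,0) (0,0)
{Lo/W/c/g, Lo/W/c/k} → row (1,5) (1,5) (2,1) (2,1)
{Lo/W/e/g, Lo/W/e/k} → row (1,5) (1,5) (1,0) (1,0)
{Lo/D/a/g, Lo/D/c/g, Lo/D/e/g} → row (0,3) (4,6) (1,2) (1,2)
{Lo/D/a/k, Lo/D/c/k, Lo/D/e/k} → row (0,3) (4,6) (0,4) (0,4)
{Mid/W/a/g, Mid/W/a/k, Mid/W/c/g, Mid/W/c/k, Mid/W/e/g, Mid/W/e/k, Mid/D/a/g, Mid/D/a/k, Mid/D/c/g, Mid/D/c/k, Mid/D/e/g, Mid/D/e/k} → row (4,2) (4,2) (4,2) (4,2)
That's 6 distinct rows out of 24 strategies.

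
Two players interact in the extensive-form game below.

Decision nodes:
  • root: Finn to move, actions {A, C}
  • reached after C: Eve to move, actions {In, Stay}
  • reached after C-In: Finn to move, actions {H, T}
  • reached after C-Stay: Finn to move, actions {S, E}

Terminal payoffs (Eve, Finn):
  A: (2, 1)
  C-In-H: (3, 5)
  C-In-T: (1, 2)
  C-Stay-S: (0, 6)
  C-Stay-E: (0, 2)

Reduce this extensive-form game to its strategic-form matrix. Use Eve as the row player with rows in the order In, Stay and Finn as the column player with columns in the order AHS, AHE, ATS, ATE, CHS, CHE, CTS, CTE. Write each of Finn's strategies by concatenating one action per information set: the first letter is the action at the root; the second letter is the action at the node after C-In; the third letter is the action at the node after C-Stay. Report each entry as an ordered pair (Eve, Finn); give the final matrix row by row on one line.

          AHS      AHE      ATS      ATE      CHS      CHE      CTS      CTE
  In    (2,1)    (2,1)    (2,1)    (2,1)    (3,5)    (3,5)    (1,2)    (1,2)
Stay    (2,1)    (2,1)    (2,1)    (2,1)    (0,6)    (0,2)    (0,6)    (0,2)

In: (2,1) (2,1) (2,1) (2,1) (3,5) (3,5) (1,2) (1,2) | Stay: (2,1) (2,1) (2,1) (2,1) (0,6) (0,2) (0,6) (0,2)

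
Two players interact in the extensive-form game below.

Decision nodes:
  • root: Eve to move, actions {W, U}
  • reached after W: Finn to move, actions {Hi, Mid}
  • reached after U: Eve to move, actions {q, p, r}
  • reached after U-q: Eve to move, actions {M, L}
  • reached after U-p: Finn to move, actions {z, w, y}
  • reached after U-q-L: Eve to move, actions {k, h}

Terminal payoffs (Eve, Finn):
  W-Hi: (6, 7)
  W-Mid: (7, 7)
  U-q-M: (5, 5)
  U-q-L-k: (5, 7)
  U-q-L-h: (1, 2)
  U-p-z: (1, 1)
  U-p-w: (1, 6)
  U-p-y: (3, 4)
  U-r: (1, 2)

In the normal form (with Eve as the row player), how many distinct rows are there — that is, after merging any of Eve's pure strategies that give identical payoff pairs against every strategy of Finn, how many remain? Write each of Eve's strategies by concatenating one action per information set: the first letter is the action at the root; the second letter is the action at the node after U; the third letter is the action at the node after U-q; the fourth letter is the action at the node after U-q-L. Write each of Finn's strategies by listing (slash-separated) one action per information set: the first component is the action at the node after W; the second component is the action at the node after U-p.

5

Eve has 24 pure strategies: WqMk, WqMh, WqLk, WqLh, WpMk, WpMh, WpLk, WpLh, WrMk, WrMh, WrLk, WrLh, UqMk, UqMh, UqLk, UqLh, UpMk, UpMh, UpLk, UpLh, UrMk, UrMh, UrLk, UrLh. Columns: Hi/z, Hi/w, Hi/y, Mid/z, Mid/w, Mid/y.
{WqMk, WqMh, WqLk, WqLh, WpMk, WpMh, WpLk, WpLh, WrMk, WrMh, WrLk, WrLh} → row (6,7) (6,7) (6,7) (7,7) (7,7) (7,7)
{UqMk, UqMh} → row (5,5) (5,5) (5,5) (5,5) (5,5) (5,5)
{UqLk} → row (5,7) (5,7) (5,7) (5,7) (5,7) (5,7)
{UqLh, UrMk, UrMh, UrLk, UrLh} → row (1,2) (1,2) (1,2) (1,2) (1,2) (1,2)
{UpMk, UpMh, UpLk, UpLh} → row (1,1) (1,6) (3,4) (1,1) (1,6) (3,4)
That's 5 distinct rows out of 24 strategies.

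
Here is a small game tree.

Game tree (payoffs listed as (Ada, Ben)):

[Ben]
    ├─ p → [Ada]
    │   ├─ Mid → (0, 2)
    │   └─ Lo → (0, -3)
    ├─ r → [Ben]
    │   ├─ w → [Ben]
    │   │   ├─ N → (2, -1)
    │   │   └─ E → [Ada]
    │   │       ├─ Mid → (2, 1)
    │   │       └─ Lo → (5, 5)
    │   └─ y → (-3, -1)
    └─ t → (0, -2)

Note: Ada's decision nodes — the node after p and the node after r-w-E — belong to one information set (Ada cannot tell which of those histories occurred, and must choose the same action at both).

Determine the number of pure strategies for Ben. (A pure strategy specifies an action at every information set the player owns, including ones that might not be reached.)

12

Ben owns the root with actions {p, r, t} — three choices.
Ben owns the node after r with actions {w, y} — two choices.
Ben owns the node after r-w with actions {N, E} — two choices.
A pure strategy fixes one action at each information set independently, so the count is the product 3 × 2 × 2 = 12.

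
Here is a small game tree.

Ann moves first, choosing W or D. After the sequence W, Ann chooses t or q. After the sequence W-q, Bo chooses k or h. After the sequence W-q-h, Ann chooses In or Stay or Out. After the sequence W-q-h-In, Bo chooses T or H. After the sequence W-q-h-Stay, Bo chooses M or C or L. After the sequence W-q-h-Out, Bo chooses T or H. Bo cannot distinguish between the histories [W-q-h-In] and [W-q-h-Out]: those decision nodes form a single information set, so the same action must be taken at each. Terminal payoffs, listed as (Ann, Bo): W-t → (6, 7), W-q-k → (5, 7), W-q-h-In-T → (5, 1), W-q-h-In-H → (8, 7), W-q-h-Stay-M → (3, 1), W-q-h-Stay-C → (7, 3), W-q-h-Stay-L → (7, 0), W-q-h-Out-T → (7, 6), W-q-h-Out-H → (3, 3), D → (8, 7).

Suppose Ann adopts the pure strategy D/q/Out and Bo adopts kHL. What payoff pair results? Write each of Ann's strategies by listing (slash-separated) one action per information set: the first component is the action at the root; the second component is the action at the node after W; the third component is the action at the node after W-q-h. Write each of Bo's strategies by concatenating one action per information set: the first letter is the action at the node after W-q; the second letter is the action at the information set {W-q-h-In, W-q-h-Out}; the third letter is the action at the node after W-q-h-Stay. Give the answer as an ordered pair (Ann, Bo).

Trace the play path from the root:
  Ann plays D
→ terminal payoff (8, 7).
(Ann's choice at the node after W is never reached on this path, so it doesn't affect the outcome.)

(8, 7)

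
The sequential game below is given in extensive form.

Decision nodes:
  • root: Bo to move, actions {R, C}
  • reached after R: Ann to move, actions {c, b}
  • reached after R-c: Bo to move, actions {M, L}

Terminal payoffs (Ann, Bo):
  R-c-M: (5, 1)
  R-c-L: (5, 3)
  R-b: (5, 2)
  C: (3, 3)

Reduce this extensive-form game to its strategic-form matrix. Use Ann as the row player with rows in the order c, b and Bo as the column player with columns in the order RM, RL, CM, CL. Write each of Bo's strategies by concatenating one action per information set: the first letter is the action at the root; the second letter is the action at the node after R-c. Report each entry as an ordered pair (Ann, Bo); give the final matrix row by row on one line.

           RM       RL       CM       CL
   c    (5,1)    (5,3)    (3,3)    (3,3)
   b    (5,2)    (5,2)    (3,3)    (3,3)

c: (5,1) (5,3) (3,3) (3,3) | b: (5,2) (5,2) (3,3) (3,3)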